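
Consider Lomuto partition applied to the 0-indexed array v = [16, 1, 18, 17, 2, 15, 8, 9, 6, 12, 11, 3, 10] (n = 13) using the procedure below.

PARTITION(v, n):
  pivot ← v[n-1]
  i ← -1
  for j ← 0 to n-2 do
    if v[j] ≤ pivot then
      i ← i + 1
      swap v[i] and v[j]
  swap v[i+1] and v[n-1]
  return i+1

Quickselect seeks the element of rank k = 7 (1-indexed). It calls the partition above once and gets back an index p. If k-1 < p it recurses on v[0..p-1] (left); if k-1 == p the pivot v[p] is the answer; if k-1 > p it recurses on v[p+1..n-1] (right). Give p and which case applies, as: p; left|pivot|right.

6; pivot

pivot = v[12] = 10; i = -1
j=0: v[0]=16 > 10 → no swap
j=1: v[1]=1 ≤ 10 → i=0, swap v[0],v[1] → [1, 16, 18, 17, 2, 15, 8, 9, 6, 12, 11, 3, 10]
j=2: v[2]=18 > 10 → no swap
j=3: v[3]=17 > 10 → no swap
j=4: v[4]=2 ≤ 10 → i=1, swap v[1],v[4] → [1, 2, 18, 17, 16, 15, 8, 9, 6, 12, 11, 3, 10]
j=5: v[5]=15 > 10 → no swap
j=6: v[6]=8 ≤ 10 → i=2, swap v[2],v[6] → [1, 2, 8, 17, 16, 15, 18, 9, 6, 12, 11, 3, 10]
j=7: v[7]=9 ≤ 10 → i=3, swap v[3],v[7] → [1, 2, 8, 9, 16, 15, 18, 17, 6, 12, 11, 3, 10]
j=8: v[8]=6 ≤ 10 → i=4, swap v[4],v[8] → [1, 2, 8, 9, 6, 15, 18, 17, 16, 12, 11, 3, 10]
j=9: v[9]=12 > 10 → no swap
j=10: v[10]=11 > 10 → no swap
j=11: v[11]=3 ≤ 10 → i=5, swap v[5],v[11] → [1, 2, 8, 9, 6, 3, 18, 17, 16, 12, 11, 15, 10]
final swap v[6],v[12] → [1, 2, 8, 9, 6, 3, 10, 17, 16, 12, 11, 15, 18]; return 6
p = 6; k-1 = 6 == 6 ⇒ pivot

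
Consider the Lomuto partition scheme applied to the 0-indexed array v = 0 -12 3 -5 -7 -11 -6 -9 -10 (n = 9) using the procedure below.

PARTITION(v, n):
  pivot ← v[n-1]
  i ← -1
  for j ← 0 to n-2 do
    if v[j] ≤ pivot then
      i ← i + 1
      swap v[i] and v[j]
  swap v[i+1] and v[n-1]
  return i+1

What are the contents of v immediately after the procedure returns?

-12 -11 -10 -5 -7 0 -6 -9 3

pivot=-10, i=-1
j=0: 0>-10, skip
j=1: -12≤-10, i=0, swap(0,1) ⇒ -12 0 3 -5 -7 -11 -6 -9 -10
j=2: 3>-10, skip
j=3: -5>-10, skip
j=4: -7>-10, skip
j=5: -11≤-10, i=1, swap(1,5) ⇒ -12 -11 3 -5 -7 0 -6 -9 -10
j=6: -6>-10, skip
j=7: -9>-10, skip
swap(2,8) ⇒ -12 -11 -10 -5 -7 0 -6 -9 3; return 2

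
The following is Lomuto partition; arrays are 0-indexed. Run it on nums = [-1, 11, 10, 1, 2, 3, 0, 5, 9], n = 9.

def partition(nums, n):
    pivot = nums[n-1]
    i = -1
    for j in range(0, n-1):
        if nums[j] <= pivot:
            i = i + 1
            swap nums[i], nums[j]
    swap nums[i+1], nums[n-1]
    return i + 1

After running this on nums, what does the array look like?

[-1, 1, 2, 3, 0, 5, 9, 11, 10]

pivot = nums[8] = 9; i = -1
j=0: nums[0]=-1 ≤ 9 → i=0, swap nums[0],nums[0] (no change) → [-1, 11, 10, 1, 2, 3, 0, 5, 9]
j=1: nums[1]=11 > 9 → no swap
j=2: nums[2]=10 > 9 → no swap
j=3: nums[3]=1 ≤ 9 → i=1, swap nums[1],nums[3] → [-1, 1, 10, 11, 2, 3, 0, 5, 9]
j=4: nums[4]=2 ≤ 9 → i=2, swap nums[2],nums[4] → [-1, 1, 2, 11, 10, 3, 0, 5, 9]
j=5: nums[5]=3 ≤ 9 → i=3, swap nums[3],nums[5] → [-1, 1, 2, 3, 10, 11, 0, 5, 9]
j=6: nums[6]=0 ≤ 9 → i=4, swap nums[4],nums[6] → [-1, 1, 2, 3, 0, 11, 10, 5, 9]
j=7: nums[7]=5 ≤ 9 → i=5, swap nums[5],nums[7] → [-1, 1, 2, 3, 0, 5, 10, 11, 9]
final swap nums[6],nums[8] → [-1, 1, 2, 3, 0, 5, 9, 11, 10]; return 6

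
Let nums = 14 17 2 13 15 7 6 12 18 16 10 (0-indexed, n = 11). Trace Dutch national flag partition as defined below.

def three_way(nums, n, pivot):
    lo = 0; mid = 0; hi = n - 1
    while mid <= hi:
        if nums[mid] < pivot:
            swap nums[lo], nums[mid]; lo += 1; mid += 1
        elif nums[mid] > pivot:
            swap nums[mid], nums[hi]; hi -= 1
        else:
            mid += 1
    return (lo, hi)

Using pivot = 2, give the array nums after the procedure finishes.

2 17 13 15 7 6 12 18 16 10 14

pivot = 2; lo=0, mid=0, hi=10
nums[mid]=14>2: swap nums[0],nums[10]; hi=9 → 10 17 2 13 15 7 6 12 18 16 14
nums[mid]=10>2: swap nums[0],nums[9]; hi=8 → 16 17 2 13 15 7 6 12 18 10 14
nums[mid]=16>2: swap nums[0],nums[8]; hi=7 → 18 17 2 13 15 7 6 12 16 10 14
nums[mid]=18>2: swap nums[0],nums[7]; hi=6 → 12 17 2 13 15 7 6 18 16 10 14
nums[mid]=12>2: swap nums[0],nums[6]; hi=5 → 6 17 2 13 15 7 12 18 16 10 14
nums[mid]=6>2: swap nums[0],nums[5]; hi=4 → 7 17 2 13 15 6 12 18 16 10 14
nums[mid]=7>2: swap nums[0],nums[4]; hi=3 → 15 17 2 13 7 6 12 18 16 10 14
nums[mid]=15>2: swap nums[0],nums[3]; hi=2 → 13 17 2 15 7 6 12 18 16 10 14
nums[mid]=13>2: swap nums[0],nums[2]; hi=1 → 2 17 13 15 7 6 12 18 16 10 14
nums[mid]=2=2: mid=1
nums[mid]=17>2: swap nums[1],nums[1]; hi=0 → 2 17 13 15 7 6 12 18 16 10 14
end: lo=0, hi=0; nums = 2 17 13 15 7 6 12 18 16 10 14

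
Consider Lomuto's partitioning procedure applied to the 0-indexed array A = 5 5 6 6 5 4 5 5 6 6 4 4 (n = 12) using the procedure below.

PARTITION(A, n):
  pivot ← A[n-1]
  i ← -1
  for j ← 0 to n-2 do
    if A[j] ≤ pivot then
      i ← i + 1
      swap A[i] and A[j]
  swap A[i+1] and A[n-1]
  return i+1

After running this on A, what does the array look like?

4 4 4 6 5 5 5 5 6 6 5 6

pivot=4, i=-1
j=0: 5>4, skip
j=1: 5>4, skip
j=2: 6>4, skip
j=3: 6>4, skip
j=4: 5>4, skip
j=5: 4≤4, i=0, swap(0,5) ⇒ 4 5 6 6 5 5 5 5 6 6 4 4
j=6: 5>4, skip
j=7: 5>4, skip
j=8: 6>4, skip
j=9: 6>4, skip
j=10: 4≤4, i=1, swap(1,10) ⇒ 4 4 6 6 5 5 5 5 6 6 5 4
swap(2,11) ⇒ 4 4 4 6 5 5 5 5 6 6 5 6; return 2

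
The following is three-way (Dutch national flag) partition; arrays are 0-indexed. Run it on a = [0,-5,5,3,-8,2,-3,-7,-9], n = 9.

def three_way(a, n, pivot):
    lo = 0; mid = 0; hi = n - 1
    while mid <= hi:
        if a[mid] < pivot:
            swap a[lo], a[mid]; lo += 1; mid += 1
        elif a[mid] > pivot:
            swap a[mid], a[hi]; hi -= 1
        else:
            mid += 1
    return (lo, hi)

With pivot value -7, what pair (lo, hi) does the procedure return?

pivot = -7; lo=0, mid=0, hi=8
a[mid]=0>-7: swap a[0],a[8]; hi=7 → [-9,-5,5,3,-8,2,-3,-7,0]
a[mid]=-9<-7: swap a[0],a[0]; lo=1,mid=1 → [-9,-5,5,3,-8,2,-3,-7,0]
a[mid]=-5>-7: swap a[1],a[7]; hi=6 → [-9,-7,5,3,-8,2,-3,-5,0]
a[mid]=-7=-7: mid=2
a[mid]=5>-7: swap a[2],a[6]; hi=5 → [-9,-7,-3,3,-8,2,5,-5,0]
a[mid]=-3>-7: swap a[2],a[5]; hi=4 → [-9,-7,2,3,-8,-3,5,-5,0]
a[mid]=2>-7: swap a[2],a[4]; hi=3 → [-9,-7,-8,3,2,-3,5,-5,0]
a[mid]=-8<-7: swap a[1],a[2]; lo=2,mid=3 → [-9,-8,-7,3,2,-3,5,-5,0]
a[mid]=3>-7: swap a[3],a[3]; hi=2 → [-9,-8,-7,3,2,-3,5,-5,0]
end: lo=2, hi=2; a = [-9,-8,-7,3,2,-3,5,-5,0]

(2, 2)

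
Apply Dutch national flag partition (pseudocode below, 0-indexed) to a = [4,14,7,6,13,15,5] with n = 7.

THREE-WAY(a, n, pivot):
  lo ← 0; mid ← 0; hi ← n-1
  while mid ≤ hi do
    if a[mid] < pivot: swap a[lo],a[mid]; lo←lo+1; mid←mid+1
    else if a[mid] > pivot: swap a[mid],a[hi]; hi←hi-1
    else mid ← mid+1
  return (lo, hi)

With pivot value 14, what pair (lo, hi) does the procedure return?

(5, 5)

lo=0 mid=0 hi=6
4<14: swap(0,0), lo=1 mid=1 ⇒ [4,14,7,6,13,15,5]
14=14: mid=2
7<14: swap(1,2), lo=2 mid=3 ⇒ [4,7,14,6,13,15,5]
6<14: swap(2,3), lo=3 mid=4 ⇒ [4,7,6,14,13,15,5]
13<14: swap(3,4), lo=4 mid=5 ⇒ [4,7,6,13,14,15,5]
15>14: swap(5,6), hi=5 ⇒ [4,7,6,13,14,5,15]
5<14: swap(4,5), lo=5 mid=6 ⇒ [4,7,6,13,5,14,15]
done. lo=5 hi=5; a=[4,7,6,13,5,14,15]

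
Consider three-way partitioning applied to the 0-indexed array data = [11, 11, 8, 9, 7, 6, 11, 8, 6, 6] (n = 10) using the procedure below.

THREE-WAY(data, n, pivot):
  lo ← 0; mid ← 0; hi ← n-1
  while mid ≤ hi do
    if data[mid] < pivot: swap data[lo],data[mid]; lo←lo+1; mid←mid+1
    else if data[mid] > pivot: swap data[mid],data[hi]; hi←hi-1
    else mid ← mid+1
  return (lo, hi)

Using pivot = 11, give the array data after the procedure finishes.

lo=0 mid=0 hi=9
11=11: mid=1
11=11: mid=2
8<11: swap(0,2), lo=1 mid=3 ⇒ [8, 11, 11, 9, 7, 6, 11, 8, 6, 6]
9<11: swap(1,3), lo=2 mid=4 ⇒ [8, 9, 11, 11, 7, 6, 11, 8, 6, 6]
7<11: swap(2,4), lo=3 mid=5 ⇒ [8, 9, 7, 11, 11, 6, 11, 8, 6, 6]
6<11: swap(3,5), lo=4 mid=6 ⇒ [8, 9, 7, 6, 11, 11, 11, 8, 6, 6]
11=11: mid=7
8<11: swap(4,7), lo=5 mid=8 ⇒ [8, 9, 7, 6, 8, 11, 11, 11, 6, 6]
6<11: swap(5,8), lo=6 mid=9 ⇒ [8, 9, 7, 6, 8, 6, 11, 11, 11, 6]
6<11: swap(6,9), lo=7 mid=10 ⇒ [8, 9, 7, 6, 8, 6, 6, 11, 11, 11]
done. lo=7 hi=9; data=[8, 9, 7, 6, 8, 6, 6, 11, 11, 11]

[8, 9, 7, 6, 8, 6, 6, 11, 11, 11]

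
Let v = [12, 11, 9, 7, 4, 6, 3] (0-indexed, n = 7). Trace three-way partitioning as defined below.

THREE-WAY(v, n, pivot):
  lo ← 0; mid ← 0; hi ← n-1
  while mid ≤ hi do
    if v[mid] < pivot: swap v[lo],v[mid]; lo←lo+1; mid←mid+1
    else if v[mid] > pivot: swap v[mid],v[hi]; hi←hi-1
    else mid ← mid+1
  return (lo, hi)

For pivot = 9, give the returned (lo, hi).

(4, 4)

lo=0 mid=0 hi=6
12>9: swap(0,6), hi=5 ⇒ [3, 11, 9, 7, 4, 6, 12]
3<9: swap(0,0), lo=1 mid=1 ⇒ [3, 11, 9, 7, 4, 6, 12]
11>9: swap(1,5), hi=4 ⇒ [3, 6, 9, 7, 4, 11, 12]
6<9: swap(1,1), lo=2 mid=2 ⇒ [3, 6, 9, 7, 4, 11, 12]
9=9: mid=3
7<9: swap(2,3), lo=3 mid=4 ⇒ [3, 6, 7, 9, 4, 11, 12]
4<9: swap(3,4), lo=4 mid=5 ⇒ [3, 6, 7, 4, 9, 11, 12]
done. lo=4 hi=4; v=[3, 6, 7, 4, 9, 11, 12]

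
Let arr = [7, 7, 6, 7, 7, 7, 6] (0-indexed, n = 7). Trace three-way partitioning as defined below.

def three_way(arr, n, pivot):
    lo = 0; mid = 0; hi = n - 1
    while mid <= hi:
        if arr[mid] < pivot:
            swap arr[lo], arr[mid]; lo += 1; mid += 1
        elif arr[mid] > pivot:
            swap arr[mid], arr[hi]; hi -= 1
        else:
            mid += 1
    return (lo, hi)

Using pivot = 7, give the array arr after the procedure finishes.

pivot = 7; lo=0, mid=0, hi=6
arr[mid]=7=7: mid=1
arr[mid]=7=7: mid=2
arr[mid]=6<7: swap arr[0],arr[2]; lo=1,mid=3 → [6, 7, 7, 7, 7, 7, 6]
arr[mid]=7=7: mid=4
arr[mid]=7=7: mid=5
arr[mid]=7=7: mid=6
arr[mid]=6<7: swap arr[1],arr[6]; lo=2,mid=7 → [6, 6, 7, 7, 7, 7, 7]
end: lo=2, hi=6; arr = [6, 6, 7, 7, 7, 7, 7]

[6, 6, 7, 7, 7, 7, 7]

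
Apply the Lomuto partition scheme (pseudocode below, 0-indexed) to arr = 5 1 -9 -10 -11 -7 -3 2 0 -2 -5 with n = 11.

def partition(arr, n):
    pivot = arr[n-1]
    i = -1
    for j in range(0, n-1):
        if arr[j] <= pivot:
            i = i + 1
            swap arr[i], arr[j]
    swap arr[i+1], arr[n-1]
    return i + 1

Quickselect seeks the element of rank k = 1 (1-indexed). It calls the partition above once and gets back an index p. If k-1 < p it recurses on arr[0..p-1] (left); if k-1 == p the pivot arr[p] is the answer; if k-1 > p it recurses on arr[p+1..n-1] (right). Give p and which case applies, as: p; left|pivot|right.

4; left

pivot = arr[10] = -5; i = -1
j=0: arr[0]=5 > -5 → no swap
j=1: arr[1]=1 > -5 → no swap
j=2: arr[2]=-9 ≤ -5 → i=0, swap arr[0],arr[2] → -9 1 5 -10 -11 -7 -3 2 0 -2 -5
j=3: arr[3]=-10 ≤ -5 → i=1, swap arr[1],arr[3] → -9 -10 5 1 -11 -7 -3 2 0 -2 -5
j=4: arr[4]=-11 ≤ -5 → i=2, swap arr[2],arr[4] → -9 -10 -11 1 5 -7 -3 2 0 -2 -5
j=5: arr[5]=-7 ≤ -5 → i=3, swap arr[3],arr[5] → -9 -10 -11 -7 5 1 -3 2 0 -2 -5
j=6: arr[6]=-3 > -5 → no swap
j=7: arr[7]=2 > -5 → no swap
j=8: arr[8]=0 > -5 → no swap
j=9: arr[9]=-2 > -5 → no swap
final swap arr[4],arr[10] → -9 -10 -11 -7 -5 1 -3 2 0 -2 5; return 4
p = 4; k-1 = 0 < 4 ⇒ left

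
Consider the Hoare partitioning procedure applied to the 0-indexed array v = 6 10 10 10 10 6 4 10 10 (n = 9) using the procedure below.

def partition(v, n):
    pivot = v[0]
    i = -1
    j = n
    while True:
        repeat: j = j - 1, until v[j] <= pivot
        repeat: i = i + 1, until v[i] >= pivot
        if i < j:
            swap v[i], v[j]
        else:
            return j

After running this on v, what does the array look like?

4 6 10 10 10 10 6 10 10

pivot=6
j stops at 6 (4), i stops at 0 (6); swap ⇒ 4 10 10 10 10 6 6 10 10
j stops at 5 (6), i stops at 1 (10); swap ⇒ 4 6 10 10 10 10 6 10 10
j stops at 1, i stops at 2; i≥j ⇒ return 1. v=4 6 10 10 10 10 6 10 10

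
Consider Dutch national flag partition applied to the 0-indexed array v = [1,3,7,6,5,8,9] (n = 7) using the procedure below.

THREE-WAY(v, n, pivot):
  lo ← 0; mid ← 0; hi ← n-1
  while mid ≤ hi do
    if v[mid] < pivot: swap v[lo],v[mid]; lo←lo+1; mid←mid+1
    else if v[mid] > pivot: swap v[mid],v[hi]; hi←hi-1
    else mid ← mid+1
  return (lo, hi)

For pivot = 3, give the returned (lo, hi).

(1, 1)

pivot = 3; lo=0, mid=0, hi=6
v[mid]=1<3: swap v[0],v[0]; lo=1,mid=1 → [1,3,7,6,5,8,9]
v[mid]=3=3: mid=2
v[mid]=7>3: swap v[2],v[6]; hi=5 → [1,3,9,6,5,8,7]
v[mid]=9>3: swap v[2],v[5]; hi=4 → [1,3,8,6,5,9,7]
v[mid]=8>3: swap v[2],v[4]; hi=3 → [1,3,5,6,8,9,7]
v[mid]=5>3: swap v[2],v[3]; hi=2 → [1,3,6,5,8,9,7]
v[mid]=6>3: swap v[2],v[2]; hi=1 → [1,3,6,5,8,9,7]
end: lo=1, hi=1; v = [1,3,6,5,8,9,7]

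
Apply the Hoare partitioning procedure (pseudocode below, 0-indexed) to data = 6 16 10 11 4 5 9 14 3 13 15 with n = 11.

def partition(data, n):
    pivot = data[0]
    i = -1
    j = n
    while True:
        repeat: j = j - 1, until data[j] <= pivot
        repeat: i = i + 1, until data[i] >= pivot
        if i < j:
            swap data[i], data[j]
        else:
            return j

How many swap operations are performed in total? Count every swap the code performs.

pivot = data[0] = 6; i = -1, j = 11
j→8 (data[8]=3≤6), i→0 (data[0]=6≥6); i<j, swap → 3 16 10 11 4 5 9 14 6 13 15
j→5 (data[5]=5≤6), i→1 (data[1]=16≥6); i<j, swap → 3 5 10 11 4 16 9 14 6 13 15
j→4 (data[4]=4≤6), i→2 (data[2]=10≥6); i<j, swap → 3 5 4 11 10 16 9 14 6 13 15
j→2, i→3; i≥j, return j=2. data = 3 5 4 11 10 16 9 14 6 13 15

3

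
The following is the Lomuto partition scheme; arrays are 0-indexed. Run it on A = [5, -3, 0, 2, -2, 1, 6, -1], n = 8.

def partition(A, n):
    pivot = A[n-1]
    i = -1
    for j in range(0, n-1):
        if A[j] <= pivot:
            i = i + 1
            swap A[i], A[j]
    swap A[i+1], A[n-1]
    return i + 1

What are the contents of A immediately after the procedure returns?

[-3, -2, -1, 2, 5, 1, 6, 0]

pivot=-1, i=-1
j=0: 5>-1, skip
j=1: -3≤-1, i=0, swap(0,1) ⇒ [-3, 5, 0, 2, -2, 1, 6, -1]
j=2: 0>-1, skip
j=3: 2>-1, skip
j=4: -2≤-1, i=1, swap(1,4) ⇒ [-3, -2, 0, 2, 5, 1, 6, -1]
j=5: 1>-1, skip
j=6: 6>-1, skip
swap(2,7) ⇒ [-3, -2, -1, 2, 5, 1, 6, 0]; return 2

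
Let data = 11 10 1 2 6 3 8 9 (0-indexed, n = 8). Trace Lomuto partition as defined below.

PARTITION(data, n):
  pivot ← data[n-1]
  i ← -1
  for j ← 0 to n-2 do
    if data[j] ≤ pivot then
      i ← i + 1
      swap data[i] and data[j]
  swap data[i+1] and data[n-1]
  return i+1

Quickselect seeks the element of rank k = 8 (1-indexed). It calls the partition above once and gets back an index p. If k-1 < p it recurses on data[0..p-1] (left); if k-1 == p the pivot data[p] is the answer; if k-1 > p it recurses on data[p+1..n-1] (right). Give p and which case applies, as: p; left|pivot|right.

5; right

pivot = data[7] = 9; i = -1
j=0: data[0]=11 > 9 → no swap
j=1: data[1]=10 > 9 → no swap
j=2: data[2]=1 ≤ 9 → i=0, swap data[0],data[2] → 1 10 11 2 6 3 8 9
j=3: data[3]=2 ≤ 9 → i=1, swap data[1],data[3] → 1 2 11 10 6 3 8 9
j=4: data[4]=6 ≤ 9 → i=2, swap data[2],data[4] → 1 2 6 10 11 3 8 9
j=5: data[5]=3 ≤ 9 → i=3, swap data[3],data[5] → 1 2 6 3 11 10 8 9
j=6: data[6]=8 ≤ 9 → i=4, swap data[4],data[6] → 1 2 6 3 8 10 11 9
final swap data[5],data[7] → 1 2 6 3 8 9 11 10; return 5
p = 5; k-1 = 7 > 5 ⇒ right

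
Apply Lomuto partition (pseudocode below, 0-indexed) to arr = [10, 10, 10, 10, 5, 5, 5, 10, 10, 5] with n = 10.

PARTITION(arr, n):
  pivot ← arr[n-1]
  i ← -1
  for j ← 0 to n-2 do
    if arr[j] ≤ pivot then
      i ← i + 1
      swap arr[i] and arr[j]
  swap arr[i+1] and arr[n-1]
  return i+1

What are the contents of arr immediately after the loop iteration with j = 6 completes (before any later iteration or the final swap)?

[5, 5, 5, 10, 10, 10, 10, 10, 10, 5]

pivot = arr[9] = 5; i = -1
j=0: arr[0]=10 > 5 → no swap
j=1: arr[1]=10 > 5 → no swap
j=2: arr[2]=10 > 5 → no swap
j=3: arr[3]=10 > 5 → no swap
j=4: arr[4]=5 ≤ 5 → i=0, swap arr[0],arr[4] → [5, 10, 10, 10, 10, 5, 5, 10, 10, 5]
j=5: arr[5]=5 ≤ 5 → i=1, swap arr[1],arr[5] → [5, 5, 10, 10, 10, 10, 5, 10, 10, 5]
j=6: arr[6]=5 ≤ 5 → i=2, swap arr[2],arr[6] → [5, 5, 5, 10, 10, 10, 10, 10, 10, 5]
(after j=6) arr = [5, 5, 5, 10, 10, 10, 10, 10, 10, 5]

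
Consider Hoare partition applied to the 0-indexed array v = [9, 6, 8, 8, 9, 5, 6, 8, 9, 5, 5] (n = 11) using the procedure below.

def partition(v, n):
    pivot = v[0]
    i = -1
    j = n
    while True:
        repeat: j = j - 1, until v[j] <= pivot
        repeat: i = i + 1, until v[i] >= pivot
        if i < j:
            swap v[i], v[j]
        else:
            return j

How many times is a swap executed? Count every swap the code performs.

2

pivot = v[0] = 9; i = -1, j = 11
j→10 (v[10]=5≤9), i→0 (v[0]=9≥9); i<j, swap → [5, 6, 8, 8, 9, 5, 6, 8, 9, 5, 9]
j→9 (v[9]=5≤9), i→4 (v[4]=9≥9); i<j, swap → [5, 6, 8, 8, 5, 5, 6, 8, 9, 9, 9]
j→8, i→8; i≥j, return j=8. v = [5, 6, 8, 8, 5, 5, 6, 8, 9, 9, 9]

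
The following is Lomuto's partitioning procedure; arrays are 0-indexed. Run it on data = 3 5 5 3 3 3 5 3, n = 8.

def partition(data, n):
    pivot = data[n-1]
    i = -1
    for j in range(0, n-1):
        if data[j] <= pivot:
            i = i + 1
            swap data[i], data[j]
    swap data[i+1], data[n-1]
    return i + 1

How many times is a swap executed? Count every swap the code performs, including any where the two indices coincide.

5

pivot=3, i=-1
j=0: 3≤3, i=0, swap(0,0) ⇒ 3 5 5 3 3 3 5 3
j=1: 5>3, skip
j=2: 5>3, skip
j=3: 3≤3, i=1, swap(1,3) ⇒ 3 3 5 5 3 3 5 3
j=4: 3≤3, i=2, swap(2,4) ⇒ 3 3 3 5 5 3 5 3
j=5: 3≤3, i=3, swap(3,5) ⇒ 3 3 3 3 5 5 5 3
j=6: 5>3, skip
swap(4,7) ⇒ 3 3 3 3 3 5 5 5; return 4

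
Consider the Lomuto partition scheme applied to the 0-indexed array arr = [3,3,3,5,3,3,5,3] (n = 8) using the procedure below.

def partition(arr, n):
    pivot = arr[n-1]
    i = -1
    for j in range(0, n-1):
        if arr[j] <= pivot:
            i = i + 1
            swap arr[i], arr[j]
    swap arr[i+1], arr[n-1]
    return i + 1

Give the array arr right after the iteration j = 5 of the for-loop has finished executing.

[3,3,3,3,3,5,5,3]

pivot = arr[7] = 3; i = -1
j=0: arr[0]=3 ≤ 3 → i=0, swap arr[0],arr[0] (no change) → [3,3,3,5,3,3,5,3]
j=1: arr[1]=3 ≤ 3 → i=1, swap arr[1],arr[1] (no change) → [3,3,3,5,3,3,5,3]
j=2: arr[2]=3 ≤ 3 → i=2, swap arr[2],arr[2] (no change) → [3,3,3,5,3,3,5,3]
j=3: arr[3]=5 > 3 → no swap
j=4: arr[4]=3 ≤ 3 → i=3, swap arr[3],arr[4] → [3,3,3,3,5,3,5,3]
j=5: arr[5]=3 ≤ 3 → i=4, swap arr[4],arr[5] → [3,3,3,3,3,5,5,3]
(after j=5) arr = [3,3,3,3,3,5,5,3]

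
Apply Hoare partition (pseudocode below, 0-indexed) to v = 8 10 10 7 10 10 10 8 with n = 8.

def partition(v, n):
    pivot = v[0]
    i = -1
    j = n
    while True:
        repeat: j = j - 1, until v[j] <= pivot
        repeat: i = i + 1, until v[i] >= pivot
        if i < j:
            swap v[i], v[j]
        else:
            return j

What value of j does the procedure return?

pivot = v[0] = 8; i = -1, j = 8
j→7 (v[7]=8≤8), i→0 (v[0]=8≥8); i<j, swap → 8 10 10 7 10 10 10 8
j→3 (v[3]=7≤8), i→1 (v[1]=10≥8); i<j, swap → 8 7 10 10 10 10 10 8
j→1, i→2; i≥j, return j=1. v = 8 7 10 10 10 10 10 8

1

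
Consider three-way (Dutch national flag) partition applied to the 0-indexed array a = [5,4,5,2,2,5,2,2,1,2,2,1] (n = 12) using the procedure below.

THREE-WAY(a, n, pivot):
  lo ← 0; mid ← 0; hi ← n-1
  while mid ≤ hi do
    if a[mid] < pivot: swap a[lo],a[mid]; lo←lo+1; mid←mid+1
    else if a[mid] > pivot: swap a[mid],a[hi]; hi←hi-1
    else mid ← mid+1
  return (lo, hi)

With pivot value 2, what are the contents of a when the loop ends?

[1,1,2,2,2,2,2,2,5,5,4,5]

lo=0 mid=0 hi=11
5>2: swap(0,11), hi=10 ⇒ [1,4,5,2,2,5,2,2,1,2,2,5]
1<2: swap(0,0), lo=1 mid=1 ⇒ [1,4,5,2,2,5,2,2,1,2,2,5]
4>2: swap(1,10), hi=9 ⇒ [1,2,5,2,2,5,2,2,1,2,4,5]
2=2: mid=2
5>2: swap(2,9), hi=8 ⇒ [1,2,2,2,2,5,2,2,1,5,4,5]
2=2: mid=3
2=2: mid=4
2=2: mid=5
5>2: swap(5,8), hi=7 ⇒ [1,2,2,2,2,1,2,2,5,5,4,5]
1<2: swap(1,5), lo=2 mid=6 ⇒ [1,1,2,2,2,2,2,2,5,5,4,5]
2=2: mid=7
2=2: mid=8
done. lo=2 hi=7; a=[1,1,2,2,2,2,2,2,5,5,4,5]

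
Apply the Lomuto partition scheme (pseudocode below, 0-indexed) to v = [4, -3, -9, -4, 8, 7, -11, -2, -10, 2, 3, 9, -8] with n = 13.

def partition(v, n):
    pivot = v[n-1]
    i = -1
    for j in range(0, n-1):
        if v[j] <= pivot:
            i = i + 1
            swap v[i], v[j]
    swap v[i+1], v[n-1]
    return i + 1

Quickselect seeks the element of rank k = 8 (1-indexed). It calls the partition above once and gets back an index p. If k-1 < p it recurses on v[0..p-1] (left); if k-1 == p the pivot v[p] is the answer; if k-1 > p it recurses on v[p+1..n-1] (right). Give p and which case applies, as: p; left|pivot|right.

3; right

pivot = v[12] = -8; i = -1
j=0: v[0]=4 > -8 → no swap
j=1: v[1]=-3 > -8 → no swap
j=2: v[2]=-9 ≤ -8 → i=0, swap v[0],v[2] → [-9, -3, 4, -4, 8, 7, -11, -2, -10, 2, 3, 9, -8]
j=3: v[3]=-4 > -8 → no swap
j=4: v[4]=8 > -8 → no swap
j=5: v[5]=7 > -8 → no swap
j=6: v[6]=-11 ≤ -8 → i=1, swap v[1],v[6] → [-9, -11, 4, -4, 8, 7, -3, -2, -10, 2, 3, 9, -8]
j=7: v[7]=-2 > -8 → no swap
j=8: v[8]=-10 ≤ -8 → i=2, swap v[2],v[8] → [-9, -11, -10, -4, 8, 7, -3, -2, 4, 2, 3, 9, -8]
j=9: v[9]=2 > -8 → no swap
j=10: v[10]=3 > -8 → no swap
j=11: v[11]=9 > -8 → no swap
final swap v[3],v[12] → [-9, -11, -10, -8, 8, 7, -3, -2, 4, 2, 3, 9, -4]; return 3
p = 3; k-1 = 7 > 3 ⇒ right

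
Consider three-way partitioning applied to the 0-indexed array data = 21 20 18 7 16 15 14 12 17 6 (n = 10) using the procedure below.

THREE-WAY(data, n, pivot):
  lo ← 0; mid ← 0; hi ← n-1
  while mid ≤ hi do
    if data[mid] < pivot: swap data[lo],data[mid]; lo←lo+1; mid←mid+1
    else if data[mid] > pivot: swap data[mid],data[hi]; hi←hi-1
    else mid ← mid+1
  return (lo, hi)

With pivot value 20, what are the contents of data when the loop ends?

pivot = 20; lo=0, mid=0, hi=9
data[mid]=21>20: swap data[0],data[9]; hi=8 → 6 20 18 7 16 15 14 12 17 21
data[mid]=6<20: swap data[0],data[0]; lo=1,mid=1 → 6 20 18 7 16 15 14 12 17 21
data[mid]=20=20: mid=2
data[mid]=18<20: swap data[1],data[2]; lo=2,mid=3 → 6 18 20 7 16 15 14 12 17 21
data[mid]=7<20: swap data[2],data[3]; lo=3,mid=4 → 6 18 7 20 16 15 14 12 17 21
data[mid]=16<20: swap data[3],data[4]; lo=4,mid=5 → 6 18 7 16 20 15 14 12 17 21
data[mid]=15<20: swap data[4],data[5]; lo=5,mid=6 → 6 18 7 16 15 20 14 12 17 21
data[mid]=14<20: swap data[5],data[6]; lo=6,mid=7 → 6 18 7 16 15 14 20 12 17 21
data[mid]=12<20: swap data[6],data[7]; lo=7,mid=8 → 6 18 7 16 15 14 12 20 17 21
data[mid]=17<20: swap data[7],data[8]; lo=8,mid=9 → 6 18 7 16 15 14 12 17 20 21
end: lo=8, hi=8; data = 6 18 7 16 15 14 12 17 20 21

6 18 7 16 15 14 12 17 20 21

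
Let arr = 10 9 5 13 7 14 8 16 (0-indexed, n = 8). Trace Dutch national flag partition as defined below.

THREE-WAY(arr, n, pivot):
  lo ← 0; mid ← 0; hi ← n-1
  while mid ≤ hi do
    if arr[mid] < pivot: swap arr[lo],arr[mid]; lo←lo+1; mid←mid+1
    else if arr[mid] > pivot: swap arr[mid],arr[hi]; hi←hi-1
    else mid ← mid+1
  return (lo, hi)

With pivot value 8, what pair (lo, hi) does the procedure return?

lo=0 mid=0 hi=7
10>8: swap(0,7), hi=6 ⇒ 16 9 5 13 7 14 8 10
16>8: swap(0,6), hi=5 ⇒ 8 9 5 13 7 14 16 10
8=8: mid=1
9>8: swap(1,5), hi=4 ⇒ 8 14 5 13 7 9 16 10
14>8: swap(1,4), hi=3 ⇒ 8 7 5 13 14 9 16 10
7<8: swap(0,1), lo=1 mid=2 ⇒ 7 8 5 13 14 9 16 10
5<8: swap(1,2), lo=2 mid=3 ⇒ 7 5 8 13 14 9 16 10
13>8: swap(3,3), hi=2 ⇒ 7 5 8 13 14 9 16 10
done. lo=2 hi=2; arr=7 5 8 13 14 9 16 10

(2, 2)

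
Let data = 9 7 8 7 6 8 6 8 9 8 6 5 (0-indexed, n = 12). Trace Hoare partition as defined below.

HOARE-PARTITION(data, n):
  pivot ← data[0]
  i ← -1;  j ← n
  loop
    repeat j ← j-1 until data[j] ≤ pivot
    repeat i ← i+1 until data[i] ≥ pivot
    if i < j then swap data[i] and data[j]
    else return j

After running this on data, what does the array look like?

pivot=9
j stops at 11 (5), i stops at 0 (9); swap ⇒ 5 7 8 7 6 8 6 8 9 8 6 9
j stops at 10 (6), i stops at 8 (9); swap ⇒ 5 7 8 7 6 8 6 8 6 8 9 9
j stops at 9, i stops at 10; i≥j ⇒ return 9. data=5 7 8 7 6 8 6 8 6 8 9 9

5 7 8 7 6 8 6 8 6 8 9 9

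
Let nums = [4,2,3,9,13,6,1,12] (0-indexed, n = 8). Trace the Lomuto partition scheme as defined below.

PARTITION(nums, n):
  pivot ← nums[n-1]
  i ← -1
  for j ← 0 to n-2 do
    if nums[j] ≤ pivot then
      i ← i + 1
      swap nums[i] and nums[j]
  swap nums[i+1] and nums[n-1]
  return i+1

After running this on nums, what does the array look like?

[4,2,3,9,6,1,12,13]

pivot=12, i=-1
j=0: 4≤12, i=0, swap(0,0) ⇒ [4,2,3,9,13,6,1,12]
j=1: 2≤12, i=1, swap(1,1) ⇒ [4,2,3,9,13,6,1,12]
j=2: 3≤12, i=2, swap(2,2) ⇒ [4,2,3,9,13,6,1,12]
j=3: 9≤12, i=3, swap(3,3) ⇒ [4,2,3,9,13,6,1,12]
j=4: 13>12, skip
j=5: 6≤12, i=4, swap(4,5) ⇒ [4,2,3,9,6,13,1,12]
j=6: 1≤12, i=5, swap(5,6) ⇒ [4,2,3,9,6,1,13,12]
swap(6,7) ⇒ [4,2,3,9,6,1,12,13]; return 6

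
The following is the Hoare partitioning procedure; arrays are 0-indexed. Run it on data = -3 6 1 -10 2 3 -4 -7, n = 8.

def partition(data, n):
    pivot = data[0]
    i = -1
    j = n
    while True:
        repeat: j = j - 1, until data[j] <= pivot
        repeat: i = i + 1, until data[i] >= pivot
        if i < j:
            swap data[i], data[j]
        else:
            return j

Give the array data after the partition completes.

pivot = data[0] = -3; i = -1, j = 8
j→7 (data[7]=-7≤-3), i→0 (data[0]=-3≥-3); i<j, swap → -7 6 1 -10 2 3 -4 -3
j→6 (data[6]=-4≤-3), i→1 (data[1]=6≥-3); i<j, swap → -7 -4 1 -10 2 3 6 -3
j→3 (data[3]=-10≤-3), i→2 (data[2]=1≥-3); i<j, swap → -7 -4 -10 1 2 3 6 -3
j→2, i→3; i≥j, return j=2. data = -7 -4 -10 1 2 3 6 -3

-7 -4 -10 1 2 3 6 -3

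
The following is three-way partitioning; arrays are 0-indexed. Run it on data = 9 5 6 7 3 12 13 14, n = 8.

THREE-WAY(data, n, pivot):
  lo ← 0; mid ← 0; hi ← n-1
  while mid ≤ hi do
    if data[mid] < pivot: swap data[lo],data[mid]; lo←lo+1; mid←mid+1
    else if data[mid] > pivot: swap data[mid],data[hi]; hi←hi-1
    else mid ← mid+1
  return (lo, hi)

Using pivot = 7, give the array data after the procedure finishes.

pivot = 7; lo=0, mid=0, hi=7
data[mid]=9>7: swap data[0],data[7]; hi=6 → 14 5 6 7 3 12 13 9
data[mid]=14>7: swap data[0],data[6]; hi=5 → 13 5 6 7 3 12 14 9
data[mid]=13>7: swap data[0],data[5]; hi=4 → 12 5 6 7 3 13 14 9
data[mid]=12>7: swap data[0],data[4]; hi=3 → 3 5 6 7 12 13 14 9
data[mid]=3<7: swap data[0],data[0]; lo=1,mid=1 → 3 5 6 7 12 13 14 9
data[mid]=5<7: swap data[1],data[1]; lo=2,mid=2 → 3 5 6 7 12 13 14 9
data[mid]=6<7: swap data[2],data[2]; lo=3,mid=3 → 3 5 6 7 12 13 14 9
data[mid]=7=7: mid=4
end: lo=3, hi=3; data = 3 5 6 7 12 13 14 9

3 5 6 7 12 13 14 9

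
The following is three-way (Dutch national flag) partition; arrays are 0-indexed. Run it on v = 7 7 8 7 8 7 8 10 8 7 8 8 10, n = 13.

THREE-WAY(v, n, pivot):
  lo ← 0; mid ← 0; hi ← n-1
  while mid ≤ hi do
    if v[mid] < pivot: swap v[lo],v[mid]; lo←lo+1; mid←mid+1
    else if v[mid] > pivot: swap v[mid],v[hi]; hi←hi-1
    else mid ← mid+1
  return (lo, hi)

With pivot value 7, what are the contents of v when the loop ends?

lo=0 mid=0 hi=12
7=7: mid=1
7=7: mid=2
8>7: swap(2,12), hi=11 ⇒ 7 7 10 7 8 7 8 10 8 7 8 8 8
10>7: swap(2,11), hi=10 ⇒ 7 7 8 7 8 7 8 10 8 7 8 10 8
8>7: swap(2,10), hi=9 ⇒ 7 7 8 7 8 7 8 10 8 7 8 10 8
8>7: swap(2,9), hi=8 ⇒ 7 7 7 7 8 7 8 10 8 8 8 10 8
7=7: mid=3
7=7: mid=4
8>7: swap(4,8), hi=7 ⇒ 7 7 7 7 8 7 8 10 8 8 8 10 8
8>7: swap(4,7), hi=6 ⇒ 7 7 7 7 10 7 8 8 8 8 8 10 8
10>7: swap(4,6), hi=5 ⇒ 7 7 7 7 8 7 10 8 8 8 8 10 8
8>7: swap(4,5), hi=4 ⇒ 7 7 7 7 7 8 10 8 8 8 8 10 8
7=7: mid=5
done. lo=0 hi=4; v=7 7 7 7 7 8 10 8 8 8 8 10 8

7 7 7 7 7 8 10 8 8 8 8 10 8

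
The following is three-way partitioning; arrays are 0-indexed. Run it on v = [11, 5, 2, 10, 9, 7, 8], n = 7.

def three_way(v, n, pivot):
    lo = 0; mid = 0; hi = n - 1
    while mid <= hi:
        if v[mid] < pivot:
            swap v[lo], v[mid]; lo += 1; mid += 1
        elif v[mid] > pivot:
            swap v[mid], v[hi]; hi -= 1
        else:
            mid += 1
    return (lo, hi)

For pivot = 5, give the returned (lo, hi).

pivot = 5; lo=0, mid=0, hi=6
v[mid]=11>5: swap v[0],v[6]; hi=5 → [8, 5, 2, 10, 9, 7, 11]
v[mid]=8>5: swap v[0],v[5]; hi=4 → [7, 5, 2, 10, 9, 8, 11]
v[mid]=7>5: swap v[0],v[4]; hi=3 → [9, 5, 2, 10, 7, 8, 11]
v[mid]=9>5: swap v[0],v[3]; hi=2 → [10, 5, 2, 9, 7, 8, 11]
v[mid]=10>5: swap v[0],v[2]; hi=1 → [2, 5, 10, 9, 7, 8, 11]
v[mid]=2<5: swap v[0],v[0]; lo=1,mid=1 → [2, 5, 10, 9, 7, 8, 11]
v[mid]=5=5: mid=2
end: lo=1, hi=1; v = [2, 5, 10, 9, 7, 8, 11]

(1, 1)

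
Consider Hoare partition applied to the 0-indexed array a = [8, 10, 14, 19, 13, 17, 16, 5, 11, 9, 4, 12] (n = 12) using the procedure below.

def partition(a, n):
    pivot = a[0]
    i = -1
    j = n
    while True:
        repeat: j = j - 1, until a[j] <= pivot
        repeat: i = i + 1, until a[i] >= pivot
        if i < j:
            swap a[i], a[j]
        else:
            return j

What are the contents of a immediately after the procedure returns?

[4, 5, 14, 19, 13, 17, 16, 10, 11, 9, 8, 12]

pivot = a[0] = 8; i = -1, j = 12
j→10 (a[10]=4≤8), i→0 (a[0]=8≥8); i<j, swap → [4, 10, 14, 19, 13, 17, 16, 5, 11, 9, 8, 12]
j→7 (a[7]=5≤8), i→1 (a[1]=10≥8); i<j, swap → [4, 5, 14, 19, 13, 17, 16, 10, 11, 9, 8, 12]
j→1, i→2; i≥j, return j=1. a = [4, 5, 14, 19, 13, 17, 16, 10, 11, 9, 8, 12]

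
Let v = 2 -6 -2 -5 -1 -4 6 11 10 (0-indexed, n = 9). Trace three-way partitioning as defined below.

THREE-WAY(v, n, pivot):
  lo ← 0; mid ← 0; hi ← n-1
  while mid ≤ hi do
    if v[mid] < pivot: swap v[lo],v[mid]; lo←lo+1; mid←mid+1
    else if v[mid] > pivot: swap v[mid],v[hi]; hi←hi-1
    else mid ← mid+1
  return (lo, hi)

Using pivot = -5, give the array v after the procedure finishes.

-6 -5 -2 -1 -4 6 11 10 2

pivot = -5; lo=0, mid=0, hi=8
v[mid]=2>-5: swap v[0],v[8]; hi=7 → 10 -6 -2 -5 -1 -4 6 11 2
v[mid]=10>-5: swap v[0],v[7]; hi=6 → 11 -6 -2 -5 -1 -4 6 10 2
v[mid]=11>-5: swap v[0],v[6]; hi=5 → 6 -6 -2 -5 -1 -4 11 10 2
v[mid]=6>-5: swap v[0],v[5]; hi=4 → -4 -6 -2 -5 -1 6 11 10 2
v[mid]=-4>-5: swap v[0],v[4]; hi=3 → -1 -6 -2 -5 -4 6 11 10 2
v[mid]=-1>-5: swap v[0],v[3]; hi=2 → -5 -6 -2 -1 -4 6 11 10 2
v[mid]=-5=-5: mid=1
v[mid]=-6<-5: swap v[0],v[1]; lo=1,mid=2 → -6 -5 -2 -1 -4 6 11 10 2
v[mid]=-2>-5: swap v[2],v[2]; hi=1 → -6 -5 -2 -1 -4 6 11 10 2
end: lo=1, hi=1; v = -6 -5 -2 -1 -4 6 11 10 2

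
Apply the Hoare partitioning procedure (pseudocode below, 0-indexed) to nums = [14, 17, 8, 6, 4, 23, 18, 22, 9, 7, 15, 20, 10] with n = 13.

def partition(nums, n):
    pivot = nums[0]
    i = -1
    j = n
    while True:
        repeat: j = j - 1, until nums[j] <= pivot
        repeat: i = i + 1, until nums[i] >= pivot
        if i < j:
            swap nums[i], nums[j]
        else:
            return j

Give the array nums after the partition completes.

[10, 7, 8, 6, 4, 9, 18, 22, 23, 17, 15, 20, 14]

pivot=14
j stops at 12 (10), i stops at 0 (14); swap ⇒ [10, 17, 8, 6, 4, 23, 18, 22, 9, 7, 15, 20, 14]
j stops at 9 (7), i stops at 1 (17); swap ⇒ [10, 7, 8, 6, 4, 23, 18, 22, 9, 17, 15, 20, 14]
j stops at 8 (9), i stops at 5 (23); swap ⇒ [10, 7, 8, 6, 4, 9, 18, 22, 23, 17, 15, 20, 14]
j stops at 5, i stops at 6; i≥j ⇒ return 5. nums=[10, 7, 8, 6, 4, 9, 18, 22, 23, 17, 15, 20, 14]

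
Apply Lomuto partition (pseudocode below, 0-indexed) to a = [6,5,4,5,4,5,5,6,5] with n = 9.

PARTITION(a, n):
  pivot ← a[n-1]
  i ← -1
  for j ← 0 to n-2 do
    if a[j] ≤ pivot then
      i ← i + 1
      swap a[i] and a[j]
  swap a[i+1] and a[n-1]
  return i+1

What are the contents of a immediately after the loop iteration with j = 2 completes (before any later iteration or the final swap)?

pivot=5, i=-1
j=0: 6>5, skip
j=1: 5≤5, i=0, swap(0,1) ⇒ [5,6,4,5,4,5,5,6,5]
j=2: 4≤5, i=1, swap(1,2) ⇒ [5,4,6,5,4,5,5,6,5]
(after j=2) a = [5,4,6,5,4,5,5,6,5]

[5,4,6,5,4,5,5,6,5]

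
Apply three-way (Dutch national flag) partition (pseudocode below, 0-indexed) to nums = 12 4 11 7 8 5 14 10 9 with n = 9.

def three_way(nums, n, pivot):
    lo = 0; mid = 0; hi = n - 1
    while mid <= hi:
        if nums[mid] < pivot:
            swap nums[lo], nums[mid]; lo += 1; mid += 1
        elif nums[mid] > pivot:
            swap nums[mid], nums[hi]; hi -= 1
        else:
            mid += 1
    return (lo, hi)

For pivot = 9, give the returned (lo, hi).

pivot = 9; lo=0, mid=0, hi=8
nums[mid]=12>9: swap nums[0],nums[8]; hi=7 → 9 4 11 7 8 5 14 10 12
nums[mid]=9=9: mid=1
nums[mid]=4<9: swap nums[0],nums[1]; lo=1,mid=2 → 4 9 11 7 8 5 14 10 12
nums[mid]=11>9: swap nums[2],nums[7]; hi=6 → 4 9 10 7 8 5 14 11 12
nums[mid]=10>9: swap nums[2],nums[6]; hi=5 → 4 9 14 7 8 5 10 11 12
nums[mid]=14>9: swap nums[2],nums[5]; hi=4 → 4 9 5 7 8 14 10 11 12
nums[mid]=5<9: swap nums[1],nums[2]; lo=2,mid=3 → 4 5 9 7 8 14 10 11 12
nums[mid]=7<9: swap nums[2],nums[3]; lo=3,mid=4 → 4 5 7 9 8 14 10 11 12
nums[mid]=8<9: swap nums[3],nums[4]; lo=4,mid=5 → 4 5 7 8 9 14 10 11 12
end: lo=4, hi=4; nums = 4 5 7 8 9 14 10 11 12

(4, 4)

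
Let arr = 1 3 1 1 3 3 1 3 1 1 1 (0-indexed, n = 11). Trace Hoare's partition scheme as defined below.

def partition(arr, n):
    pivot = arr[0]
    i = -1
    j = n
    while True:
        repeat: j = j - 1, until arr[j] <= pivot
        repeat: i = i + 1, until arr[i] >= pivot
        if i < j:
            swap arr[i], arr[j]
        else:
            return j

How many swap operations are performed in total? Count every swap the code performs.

4

pivot = arr[0] = 1; i = -1, j = 11
j→10 (arr[10]=1≤1), i→0 (arr[0]=1≥1); i<j, swap → 1 3 1 1 3 3 1 3 1 1 1
j→9 (arr[9]=1≤1), i→1 (arr[1]=3≥1); i<j, swap → 1 1 1 1 3 3 1 3 1 3 1
j→8 (arr[8]=1≤1), i→2 (arr[2]=1≥1); i<j, swap → 1 1 1 1 3 3 1 3 1 3 1
j→6 (arr[6]=1≤1), i→3 (arr[3]=1≥1); i<j, swap → 1 1 1 1 3 3 1 3 1 3 1
j→3, i→4; i≥j, return j=3. arr = 1 1 1 1 3 3 1 3 1 3 1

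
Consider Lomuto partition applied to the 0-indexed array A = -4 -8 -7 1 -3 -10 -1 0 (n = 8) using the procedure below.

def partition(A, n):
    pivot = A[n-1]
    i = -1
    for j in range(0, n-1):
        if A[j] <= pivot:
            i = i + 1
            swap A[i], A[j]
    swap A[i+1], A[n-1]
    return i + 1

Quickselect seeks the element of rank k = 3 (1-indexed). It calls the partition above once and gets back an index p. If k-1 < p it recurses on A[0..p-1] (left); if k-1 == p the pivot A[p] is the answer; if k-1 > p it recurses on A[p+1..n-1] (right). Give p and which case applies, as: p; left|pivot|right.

pivot = A[7] = 0; i = -1
j=0: A[0]=-4 ≤ 0 → i=0, swap A[0],A[0] (no change) → -4 -8 -7 1 -3 -10 -1 0
j=1: A[1]=-8 ≤ 0 → i=1, swap A[1],A[1] (no change) → -4 -8 -7 1 -3 -10 -1 0
j=2: A[2]=-7 ≤ 0 → i=2, swap A[2],A[2] (no change) → -4 -8 -7 1 -3 -10 -1 0
j=3: A[3]=1 > 0 → no swap
j=4: A[4]=-3 ≤ 0 → i=3, swap A[3],A[4] → -4 -8 -7 -3 1 -10 -1 0
j=5: A[5]=-10 ≤ 0 → i=4, swap A[4],A[5] → -4 -8 -7 -3 -10 1 -1 0
j=6: A[6]=-1 ≤ 0 → i=5, swap A[5],A[6] → -4 -8 -7 -3 -10 -1 1 0
final swap A[6],A[7] → -4 -8 -7 -3 -10 -1 0 1; return 6
p = 6; k-1 = 2 < 6 ⇒ left

6; left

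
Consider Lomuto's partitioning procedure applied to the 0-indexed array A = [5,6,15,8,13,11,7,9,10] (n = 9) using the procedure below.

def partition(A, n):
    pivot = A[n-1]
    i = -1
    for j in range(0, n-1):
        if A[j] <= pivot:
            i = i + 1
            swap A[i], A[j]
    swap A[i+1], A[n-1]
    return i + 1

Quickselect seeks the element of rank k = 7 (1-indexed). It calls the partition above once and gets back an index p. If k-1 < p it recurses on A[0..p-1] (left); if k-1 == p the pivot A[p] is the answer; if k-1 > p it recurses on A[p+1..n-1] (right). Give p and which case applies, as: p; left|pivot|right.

5; right

pivot=10, i=-1
j=0: 5≤10, i=0, swap(0,0) ⇒ [5,6,15,8,13,11,7,9,10]
j=1: 6≤10, i=1, swap(1,1) ⇒ [5,6,15,8,13,11,7,9,10]
j=2: 15>10, skip
j=3: 8≤10, i=2, swap(2,3) ⇒ [5,6,8,15,13,11,7,9,10]
j=4: 13>10, skip
j=5: 11>10, skip
j=6: 7≤10, i=3, swap(3,6) ⇒ [5,6,8,7,13,11,15,9,10]
j=7: 9≤10, i=4, swap(4,7) ⇒ [5,6,8,7,9,11,15,13,10]
swap(5,8) ⇒ [5,6,8,7,9,10,15,13,11]; return 5
p = 5; k-1 = 6 > 5 ⇒ right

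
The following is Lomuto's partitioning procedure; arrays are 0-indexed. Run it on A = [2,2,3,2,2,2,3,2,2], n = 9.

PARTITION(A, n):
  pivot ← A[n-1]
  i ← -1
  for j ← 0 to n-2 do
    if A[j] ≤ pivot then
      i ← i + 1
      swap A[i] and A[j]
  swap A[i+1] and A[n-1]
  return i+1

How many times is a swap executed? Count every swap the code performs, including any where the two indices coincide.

7

pivot=2, i=-1
j=0: 2≤2, i=0, swap(0,0) ⇒ [2,2,3,2,2,2,3,2,2]
j=1: 2≤2, i=1, swap(1,1) ⇒ [2,2,3,2,2,2,3,2,2]
j=2: 3>2, skip
j=3: 2≤2, i=2, swap(2,3) ⇒ [2,2,2,3,2,2,3,2,2]
j=4: 2≤2, i=3, swap(3,4) ⇒ [2,2,2,2,3,2,3,2,2]
j=5: 2≤2, i=4, swap(4,5) ⇒ [2,2,2,2,2,3,3,2,2]
j=6: 3>2, skip
j=7: 2≤2, i=5, swap(5,7) ⇒ [2,2,2,2,2,2,3,3,2]
swap(6,8) ⇒ [2,2,2,2,2,2,2,3,3]; return 6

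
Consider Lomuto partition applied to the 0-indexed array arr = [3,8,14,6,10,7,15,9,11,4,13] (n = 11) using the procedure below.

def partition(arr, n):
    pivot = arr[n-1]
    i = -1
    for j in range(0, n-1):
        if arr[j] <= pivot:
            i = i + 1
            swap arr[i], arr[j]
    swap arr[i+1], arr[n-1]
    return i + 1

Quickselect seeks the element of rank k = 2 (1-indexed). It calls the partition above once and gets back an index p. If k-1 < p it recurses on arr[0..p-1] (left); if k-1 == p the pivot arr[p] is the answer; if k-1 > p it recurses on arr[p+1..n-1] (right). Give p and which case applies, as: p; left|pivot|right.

pivot = arr[10] = 13; i = -1
j=0: arr[0]=3 ≤ 13 → i=0, swap arr[0],arr[0] (no change) → [3,8,14,6,10,7,15,9,11,4,13]
j=1: arr[1]=8 ≤ 13 → i=1, swap arr[1],arr[1] (no change) → [3,8,14,6,10,7,15,9,11,4,13]
j=2: arr[2]=14 > 13 → no swap
j=3: arr[3]=6 ≤ 13 → i=2, swap arr[2],arr[3] → [3,8,6,14,10,7,15,9,11,4,13]
j=4: arr[4]=10 ≤ 13 → i=3, swap arr[3],arr[4] → [3,8,6,10,14,7,15,9,11,4,13]
j=5: arr[5]=7 ≤ 13 → i=4, swap arr[4],arr[5] → [3,8,6,10,7,14,15,9,11,4,13]
j=6: arr[6]=15 > 13 → no swap
j=7: arr[7]=9 ≤ 13 → i=5, swap arr[5],arr[7] → [3,8,6,10,7,9,15,14,11,4,13]
j=8: arr[8]=11 ≤ 13 → i=6, swap arr[6],arr[8] → [3,8,6,10,7,9,11,14,15,4,13]
j=9: arr[9]=4 ≤ 13 → i=7, swap arr[7],arr[9] → [3,8,6,10,7,9,11,4,15,14,13]
final swap arr[8],arr[10] → [3,8,6,10,7,9,11,4,13,14,15]; return 8
p = 8; k-1 = 1 < 8 ⇒ left

8; left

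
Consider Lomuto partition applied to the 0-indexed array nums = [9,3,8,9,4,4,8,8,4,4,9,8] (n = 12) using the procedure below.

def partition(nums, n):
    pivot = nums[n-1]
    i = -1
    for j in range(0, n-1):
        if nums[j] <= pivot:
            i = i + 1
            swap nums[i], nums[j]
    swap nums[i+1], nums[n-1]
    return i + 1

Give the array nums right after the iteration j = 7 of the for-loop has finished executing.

[3,8,4,4,8,8,9,9,4,4,9,8]

pivot = nums[11] = 8; i = -1
j=0: nums[0]=9 > 8 → no swap
j=1: nums[1]=3 ≤ 8 → i=0, swap nums[0],nums[1] → [3,9,8,9,4,4,8,8,4,4,9,8]
j=2: nums[2]=8 ≤ 8 → i=1, swap nums[1],nums[2] → [3,8,9,9,4,4,8,8,4,4,9,8]
j=3: nums[3]=9 > 8 → no swap
j=4: nums[4]=4 ≤ 8 → i=2, swap nums[2],nums[4] → [3,8,4,9,9,4,8,8,4,4,9,8]
j=5: nums[5]=4 ≤ 8 → i=3, swap nums[3],nums[5] → [3,8,4,4,9,9,8,8,4,4,9,8]
j=6: nums[6]=8 ≤ 8 → i=4, swap nums[4],nums[6] → [3,8,4,4,8,9,9,8,4,4,9,8]
j=7: nums[7]=8 ≤ 8 → i=5, swap nums[5],nums[7] → [3,8,4,4,8,8,9,9,4,4,9,8]
(after j=7) nums = [3,8,4,4,8,8,9,9,4,4,9,8]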